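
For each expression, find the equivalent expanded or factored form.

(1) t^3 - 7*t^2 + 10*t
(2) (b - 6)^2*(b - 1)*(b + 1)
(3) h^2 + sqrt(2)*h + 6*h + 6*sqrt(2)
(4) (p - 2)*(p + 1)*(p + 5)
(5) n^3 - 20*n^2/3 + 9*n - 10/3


(1) = t*(t - 5)*(t - 2)
(2) = b^4 - 12*b^3 + 35*b^2 + 12*b - 36
(3) = (h + 6)*(h + sqrt(2))
(4) = p^3 + 4*p^2 - 7*p - 10
(5) = (n - 5)*(n - 1)*(n - 2/3)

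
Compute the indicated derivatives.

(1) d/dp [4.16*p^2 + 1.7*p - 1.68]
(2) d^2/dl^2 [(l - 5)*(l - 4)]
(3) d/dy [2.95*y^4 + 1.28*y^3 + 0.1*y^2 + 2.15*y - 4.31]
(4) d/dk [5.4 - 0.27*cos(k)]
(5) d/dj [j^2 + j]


(1) = 8.32*p + 1.7
(2) = 2
(3) = 11.8*y^3 + 3.84*y^2 + 0.2*y + 2.15
(4) = 0.27*sin(k)
(5) = 2*j + 1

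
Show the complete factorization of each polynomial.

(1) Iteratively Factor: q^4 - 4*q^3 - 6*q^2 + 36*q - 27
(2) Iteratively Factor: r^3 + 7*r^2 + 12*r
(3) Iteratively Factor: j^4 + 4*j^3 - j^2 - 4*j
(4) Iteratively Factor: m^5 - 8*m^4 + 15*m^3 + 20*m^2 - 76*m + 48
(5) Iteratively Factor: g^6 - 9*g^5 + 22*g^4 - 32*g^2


(1) = (q + 3)*(q^3 - 7*q^2 + 15*q - 9) = (q - 3)*(q + 3)*(q^2 - 4*q + 3) = (q - 3)^2*(q + 3)*(q - 1)
(2) = (r + 3)*(r^2 + 4*r) = r*(r + 3)*(r + 4)
(3) = (j + 4)*(j^3 - j) = j*(j + 4)*(j^2 - 1) = j*(j - 1)*(j + 4)*(j + 1)
(4) = (m - 4)*(m^4 - 4*m^3 - m^2 + 16*m - 12) = (m - 4)*(m + 2)*(m^3 - 6*m^2 + 11*m - 6) = (m - 4)*(m - 1)*(m + 2)*(m^2 - 5*m + 6) = (m - 4)*(m - 3)*(m - 1)*(m + 2)*(m - 2)
(5) = (g + 1)*(g^5 - 10*g^4 + 32*g^3 - 32*g^2) = (g - 4)*(g + 1)*(g^4 - 6*g^3 + 8*g^2) = g*(g - 4)*(g + 1)*(g^3 - 6*g^2 + 8*g) = g^2*(g - 4)*(g + 1)*(g^2 - 6*g + 8) = g^2*(g - 4)*(g - 2)*(g + 1)*(g - 4)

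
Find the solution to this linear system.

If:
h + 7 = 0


Then:
h = -7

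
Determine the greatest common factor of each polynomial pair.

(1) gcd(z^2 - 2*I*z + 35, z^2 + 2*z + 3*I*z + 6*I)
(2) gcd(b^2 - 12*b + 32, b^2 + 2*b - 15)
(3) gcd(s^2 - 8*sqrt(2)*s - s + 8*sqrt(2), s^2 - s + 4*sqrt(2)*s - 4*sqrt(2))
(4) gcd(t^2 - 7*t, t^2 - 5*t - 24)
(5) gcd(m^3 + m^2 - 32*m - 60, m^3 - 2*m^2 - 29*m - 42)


(1) = gcd((z - 7*I)*(z + 5*I), (z + 2)*(z + 3*I)) = 1
(2) = gcd((b - 8)*(b - 4), (b - 3)*(b + 5)) = 1
(3) = s - 1
(4) = 1
(5) = m + 2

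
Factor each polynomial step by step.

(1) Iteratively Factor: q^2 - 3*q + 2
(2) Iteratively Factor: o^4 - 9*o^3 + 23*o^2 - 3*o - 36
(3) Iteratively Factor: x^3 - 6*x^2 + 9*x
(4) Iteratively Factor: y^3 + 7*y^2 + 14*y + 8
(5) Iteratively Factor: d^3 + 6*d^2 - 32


(1) = (q - 1)*(q - 2)
(2) = (o + 1)*(o^3 - 10*o^2 + 33*o - 36) = (o - 3)*(o + 1)*(o^2 - 7*o + 12) = (o - 3)^2*(o + 1)*(o - 4)
(3) = (x - 3)*(x^2 - 3*x) = x*(x - 3)*(x - 3)
(4) = (y + 2)*(y^2 + 5*y + 4) = (y + 2)*(y + 4)*(y + 1)
(5) = (d + 4)*(d^2 + 2*d - 8) = (d - 2)*(d + 4)*(d + 4)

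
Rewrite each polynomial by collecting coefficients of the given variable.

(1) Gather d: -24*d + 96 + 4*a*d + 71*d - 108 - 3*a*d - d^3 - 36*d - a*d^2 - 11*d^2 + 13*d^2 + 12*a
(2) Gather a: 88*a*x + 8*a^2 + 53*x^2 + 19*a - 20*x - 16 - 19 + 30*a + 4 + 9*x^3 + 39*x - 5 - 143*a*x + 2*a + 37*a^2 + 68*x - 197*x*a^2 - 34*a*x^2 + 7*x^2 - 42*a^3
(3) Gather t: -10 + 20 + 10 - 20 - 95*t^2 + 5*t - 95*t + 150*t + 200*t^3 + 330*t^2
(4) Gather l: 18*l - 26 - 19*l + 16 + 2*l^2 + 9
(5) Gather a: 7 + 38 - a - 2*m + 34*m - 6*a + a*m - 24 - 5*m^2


(1) = 12*a - d^3 + d^2*(2 - a) + d*(a + 11) - 12
(2) = -42*a^3 + a^2*(45 - 197*x) + a*(-34*x^2 - 55*x + 51) + 9*x^3 + 60*x^2 + 87*x - 36
(3) = 200*t^3 + 235*t^2 + 60*t
(4) = 2*l^2 - l - 1
(5) = a*(m - 7) - 5*m^2 + 32*m + 21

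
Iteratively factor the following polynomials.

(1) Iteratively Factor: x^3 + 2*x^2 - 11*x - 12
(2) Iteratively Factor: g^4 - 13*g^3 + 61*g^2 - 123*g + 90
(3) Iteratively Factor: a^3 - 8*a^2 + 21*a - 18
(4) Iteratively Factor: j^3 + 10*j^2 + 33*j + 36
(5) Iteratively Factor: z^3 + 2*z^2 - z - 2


(1) = (x + 1)*(x^2 + x - 12) = (x - 3)*(x + 1)*(x + 4)
(2) = (g - 3)*(g^3 - 10*g^2 + 31*g - 30) = (g - 5)*(g - 3)*(g^2 - 5*g + 6) = (g - 5)*(g - 3)*(g - 2)*(g - 3)
(3) = (a - 3)*(a^2 - 5*a + 6) = (a - 3)*(a - 2)*(a - 3)
(4) = (j + 4)*(j^2 + 6*j + 9) = (j + 3)*(j + 4)*(j + 3)
(5) = (z - 1)*(z^2 + 3*z + 2) = (z - 1)*(z + 1)*(z + 2)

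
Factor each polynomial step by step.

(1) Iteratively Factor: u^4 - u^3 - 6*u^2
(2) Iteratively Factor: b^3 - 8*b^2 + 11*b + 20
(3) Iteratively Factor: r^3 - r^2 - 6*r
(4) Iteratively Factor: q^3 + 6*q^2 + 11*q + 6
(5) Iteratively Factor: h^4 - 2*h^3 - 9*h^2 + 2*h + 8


(1) = (u)*(u^3 - u^2 - 6*u) = u^2*(u^2 - u - 6) = u^2*(u - 3)*(u + 2)
(2) = (b - 4)*(b^2 - 4*b - 5) = (b - 5)*(b - 4)*(b + 1)
(3) = (r + 2)*(r^2 - 3*r) = r*(r + 2)*(r - 3)
(4) = (q + 2)*(q^2 + 4*q + 3) = (q + 2)*(q + 3)*(q + 1)
(5) = (h - 4)*(h^3 + 2*h^2 - h - 2) = (h - 4)*(h + 1)*(h^2 + h - 2) = (h - 4)*(h + 1)*(h + 2)*(h - 1)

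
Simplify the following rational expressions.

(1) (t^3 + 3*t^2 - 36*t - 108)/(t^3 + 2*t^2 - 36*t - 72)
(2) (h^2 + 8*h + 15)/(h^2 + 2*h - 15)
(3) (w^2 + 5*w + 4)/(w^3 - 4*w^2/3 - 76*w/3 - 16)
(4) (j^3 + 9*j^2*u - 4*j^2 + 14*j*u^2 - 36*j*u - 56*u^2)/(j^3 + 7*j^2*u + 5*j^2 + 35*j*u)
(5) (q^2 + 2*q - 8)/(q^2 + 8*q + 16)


(1) = (t + 3)/(t + 2)
(2) = (h + 3)/(h - 3)
(3) = (3*w + 3)/(3*w^2 - 16*w - 12)
(4) = (j^2 + 2*j*u - 4*j - 8*u)/(j^2 + 5*j)
(5) = (q - 2)/(q + 4)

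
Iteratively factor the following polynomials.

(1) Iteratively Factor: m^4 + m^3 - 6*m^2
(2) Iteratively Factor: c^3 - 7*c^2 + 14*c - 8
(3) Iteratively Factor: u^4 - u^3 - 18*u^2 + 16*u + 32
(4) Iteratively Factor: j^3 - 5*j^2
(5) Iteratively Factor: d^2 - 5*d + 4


(1) = (m + 3)*(m^3 - 2*m^2) = (m - 2)*(m + 3)*(m^2) = m*(m - 2)*(m + 3)*(m)
(2) = (c - 4)*(c^2 - 3*c + 2) = (c - 4)*(c - 2)*(c - 1)
(3) = (u - 4)*(u^3 + 3*u^2 - 6*u - 8) = (u - 4)*(u + 1)*(u^2 + 2*u - 8) = (u - 4)*(u - 2)*(u + 1)*(u + 4)
(4) = (j - 5)*(j^2) = j*(j - 5)*(j)
(5) = (d - 1)*(d - 4)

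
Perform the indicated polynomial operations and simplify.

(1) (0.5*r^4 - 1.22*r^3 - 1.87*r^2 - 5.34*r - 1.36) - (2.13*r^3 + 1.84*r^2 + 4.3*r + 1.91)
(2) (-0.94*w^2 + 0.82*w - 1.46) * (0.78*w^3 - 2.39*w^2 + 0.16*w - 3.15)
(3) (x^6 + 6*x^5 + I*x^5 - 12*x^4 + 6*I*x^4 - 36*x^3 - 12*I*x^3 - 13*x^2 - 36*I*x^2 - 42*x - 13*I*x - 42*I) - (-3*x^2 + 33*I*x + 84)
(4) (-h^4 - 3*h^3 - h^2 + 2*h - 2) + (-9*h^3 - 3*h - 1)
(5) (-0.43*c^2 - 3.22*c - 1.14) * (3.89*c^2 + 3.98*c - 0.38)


(1) = 0.5*r^4 - 3.35*r^3 - 3.71*r^2 - 9.64*r - 3.27
(2) = -0.7332*w^5 + 2.8862*w^4 - 3.249*w^3 + 6.5816*w^2 - 2.8166*w + 4.599
(3) = x^6 + 6*x^5 + I*x^5 - 12*x^4 + 6*I*x^4 - 36*x^3 - 12*I*x^3 - 10*x^2 - 36*I*x^2 - 42*x - 46*I*x - 84 - 42*I
(4) = -h^4 - 12*h^3 - h^2 - h - 3
(5) = -1.6727*c^4 - 14.2372*c^3 - 17.0868*c^2 - 3.3136*c + 0.4332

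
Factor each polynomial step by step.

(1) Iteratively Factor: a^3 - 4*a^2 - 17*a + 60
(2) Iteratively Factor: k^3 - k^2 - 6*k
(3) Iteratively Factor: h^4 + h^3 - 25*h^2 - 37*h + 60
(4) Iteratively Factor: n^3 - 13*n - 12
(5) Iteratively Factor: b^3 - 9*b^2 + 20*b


(1) = (a - 3)*(a^2 - a - 20) = (a - 5)*(a - 3)*(a + 4)
(2) = (k)*(k^2 - k - 6) = k*(k + 2)*(k - 3)
(3) = (h + 3)*(h^3 - 2*h^2 - 19*h + 20) = (h - 5)*(h + 3)*(h^2 + 3*h - 4) = (h - 5)*(h + 3)*(h + 4)*(h - 1)
(4) = (n - 4)*(n^2 + 4*n + 3) = (n - 4)*(n + 3)*(n + 1)
(5) = (b)*(b^2 - 9*b + 20) = b*(b - 5)*(b - 4)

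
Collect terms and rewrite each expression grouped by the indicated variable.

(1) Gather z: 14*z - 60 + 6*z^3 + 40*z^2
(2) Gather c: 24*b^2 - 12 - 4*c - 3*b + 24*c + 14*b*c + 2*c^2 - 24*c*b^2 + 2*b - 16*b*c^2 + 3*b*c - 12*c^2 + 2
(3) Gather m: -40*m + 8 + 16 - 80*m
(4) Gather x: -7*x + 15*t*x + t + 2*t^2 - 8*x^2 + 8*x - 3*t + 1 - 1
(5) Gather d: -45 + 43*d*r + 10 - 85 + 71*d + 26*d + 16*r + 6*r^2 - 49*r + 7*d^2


(1) = 6*z^3 + 40*z^2 + 14*z - 60
(2) = 24*b^2 - b + c^2*(-16*b - 10) + c*(-24*b^2 + 17*b + 20) - 10
(3) = 24 - 120*m
(4) = 2*t^2 - 2*t - 8*x^2 + x*(15*t + 1)
(5) = 7*d^2 + d*(43*r + 97) + 6*r^2 - 33*r - 120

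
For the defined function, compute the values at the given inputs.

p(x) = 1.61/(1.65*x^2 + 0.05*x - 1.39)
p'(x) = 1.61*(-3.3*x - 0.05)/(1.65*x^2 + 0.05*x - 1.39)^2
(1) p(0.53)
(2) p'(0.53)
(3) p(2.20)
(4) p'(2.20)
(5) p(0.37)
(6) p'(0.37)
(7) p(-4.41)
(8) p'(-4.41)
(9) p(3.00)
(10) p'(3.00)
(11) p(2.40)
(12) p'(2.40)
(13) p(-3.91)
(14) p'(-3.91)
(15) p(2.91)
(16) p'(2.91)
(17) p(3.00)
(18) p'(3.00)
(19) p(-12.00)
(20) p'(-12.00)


(1) = -1.79
(2) = -3.58
(3) = 0.24
(4) = -0.26
(5) = -1.41
(6) = -1.56
(7) = 0.05
(8) = 0.03
(9) = 0.12
(10) = -0.09
(11) = 0.20
(12) = -0.19
(13) = 0.07
(14) = 0.04
(15) = 0.13
(16) = -0.10
(17) = 0.12
(18) = -0.09
(19) = 0.01
(20) = 0.00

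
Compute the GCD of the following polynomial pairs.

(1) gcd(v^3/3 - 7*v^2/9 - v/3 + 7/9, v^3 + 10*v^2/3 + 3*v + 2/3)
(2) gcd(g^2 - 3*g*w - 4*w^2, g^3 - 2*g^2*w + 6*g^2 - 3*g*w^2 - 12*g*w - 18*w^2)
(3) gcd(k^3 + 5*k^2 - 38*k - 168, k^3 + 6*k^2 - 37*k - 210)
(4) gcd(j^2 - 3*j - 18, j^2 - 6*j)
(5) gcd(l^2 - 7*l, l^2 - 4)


(1) = v + 1
(2) = gcd((g - 4*w)*(g + w), (g + 6)*(g - 3*w)*(g + w)) = g + w
(3) = gcd((k - 6)*(k + 4)*(k + 7), (k - 6)*(k + 5)*(k + 7)) = k^2 + k - 42
(4) = j - 6
(5) = gcd(l*(l - 7), (l - 2)*(l + 2)) = 1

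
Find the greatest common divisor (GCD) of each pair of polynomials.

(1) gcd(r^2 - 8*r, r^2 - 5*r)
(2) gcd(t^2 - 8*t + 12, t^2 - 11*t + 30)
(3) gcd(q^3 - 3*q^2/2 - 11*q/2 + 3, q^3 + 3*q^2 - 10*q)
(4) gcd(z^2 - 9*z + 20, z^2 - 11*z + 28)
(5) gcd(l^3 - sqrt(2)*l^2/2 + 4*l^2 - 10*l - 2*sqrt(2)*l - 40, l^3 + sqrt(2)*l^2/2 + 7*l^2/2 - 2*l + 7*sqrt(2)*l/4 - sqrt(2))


(1) = r
(2) = gcd((t - 6)*(t - 2), (t - 6)*(t - 5)) = t - 6
(3) = gcd((q - 3)*(q - 1/2)*(q + 2), q*(q - 2)*(q + 5)) = 1
(4) = z - 4
(5) = l + 4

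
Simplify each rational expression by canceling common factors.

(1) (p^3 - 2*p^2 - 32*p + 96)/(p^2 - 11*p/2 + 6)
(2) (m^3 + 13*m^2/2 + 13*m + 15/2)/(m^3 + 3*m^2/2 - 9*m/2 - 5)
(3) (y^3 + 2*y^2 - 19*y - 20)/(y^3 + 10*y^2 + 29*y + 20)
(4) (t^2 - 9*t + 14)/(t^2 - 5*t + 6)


(1) = (2*p^2 + 4*p - 48)/(2*p - 3)
(2) = (m + 3)/(m - 2)
(3) = (y - 4)/(y + 4)
(4) = (t - 7)/(t - 3)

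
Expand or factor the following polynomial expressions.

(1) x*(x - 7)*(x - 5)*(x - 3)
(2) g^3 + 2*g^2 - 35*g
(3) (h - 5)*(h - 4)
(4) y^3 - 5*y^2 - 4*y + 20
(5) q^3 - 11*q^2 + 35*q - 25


(1) = x^4 - 15*x^3 + 71*x^2 - 105*x
(2) = g*(g - 5)*(g + 7)
(3) = h^2 - 9*h + 20
(4) = (y - 5)*(y - 2)*(y + 2)
(5) = (q - 5)^2*(q - 1)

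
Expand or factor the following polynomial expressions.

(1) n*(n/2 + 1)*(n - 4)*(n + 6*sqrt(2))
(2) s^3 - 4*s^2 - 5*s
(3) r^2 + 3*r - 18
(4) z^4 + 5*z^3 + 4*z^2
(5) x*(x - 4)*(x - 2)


(1) = n^4/2 - n^3 + 3*sqrt(2)*n^3 - 6*sqrt(2)*n^2 - 4*n^2 - 24*sqrt(2)*n
(2) = s*(s - 5)*(s + 1)
(3) = (r - 3)*(r + 6)
(4) = z^2*(z + 1)*(z + 4)
(5) = x^3 - 6*x^2 + 8*x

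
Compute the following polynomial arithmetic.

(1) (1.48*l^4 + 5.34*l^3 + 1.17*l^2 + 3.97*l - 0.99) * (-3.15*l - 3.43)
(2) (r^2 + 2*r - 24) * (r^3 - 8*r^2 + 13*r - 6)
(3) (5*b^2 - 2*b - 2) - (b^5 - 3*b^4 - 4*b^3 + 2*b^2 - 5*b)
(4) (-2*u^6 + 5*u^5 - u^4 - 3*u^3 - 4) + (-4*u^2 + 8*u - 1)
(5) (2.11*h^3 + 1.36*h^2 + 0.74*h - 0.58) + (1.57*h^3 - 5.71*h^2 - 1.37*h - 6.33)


(1) = -4.662*l^5 - 21.8974*l^4 - 22.0017*l^3 - 16.5186*l^2 - 10.4986*l + 3.3957
(2) = r^5 - 6*r^4 - 27*r^3 + 212*r^2 - 324*r + 144
(3) = -b^5 + 3*b^4 + 4*b^3 + 3*b^2 + 3*b - 2
(4) = -2*u^6 + 5*u^5 - u^4 - 3*u^3 - 4*u^2 + 8*u - 5
(5) = 3.68*h^3 - 4.35*h^2 - 0.63*h - 6.91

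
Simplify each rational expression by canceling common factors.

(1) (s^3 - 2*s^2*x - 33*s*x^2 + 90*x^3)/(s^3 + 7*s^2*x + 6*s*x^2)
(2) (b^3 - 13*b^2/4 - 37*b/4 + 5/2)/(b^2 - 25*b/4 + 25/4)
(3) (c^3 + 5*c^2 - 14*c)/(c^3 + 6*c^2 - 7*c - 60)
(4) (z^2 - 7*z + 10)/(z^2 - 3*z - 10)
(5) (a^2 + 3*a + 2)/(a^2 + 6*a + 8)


(1) = (s^2 - 8*s*x + 15*x^2)/(s^2 + s*x)
(2) = (4*b^2 + 7*b - 2)/(4*b - 5)
(3) = (c^3 + 5*c^2 - 14*c)/(c^3 + 6*c^2 - 7*c - 60)
(4) = (z - 2)/(z + 2)
(5) = (a + 1)/(a + 4)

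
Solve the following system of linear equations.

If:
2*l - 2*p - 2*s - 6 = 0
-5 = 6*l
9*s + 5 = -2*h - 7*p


Then:
h = 131/12 - s
l = -5/6
p = -s - 23/6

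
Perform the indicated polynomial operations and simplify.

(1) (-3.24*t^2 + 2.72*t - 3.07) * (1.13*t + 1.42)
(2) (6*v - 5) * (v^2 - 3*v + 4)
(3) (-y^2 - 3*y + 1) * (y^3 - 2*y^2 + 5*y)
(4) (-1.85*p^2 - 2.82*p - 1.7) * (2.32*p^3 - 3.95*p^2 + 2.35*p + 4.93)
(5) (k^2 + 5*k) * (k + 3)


(1) = -3.6612*t^3 - 1.5272*t^2 + 0.3933*t - 4.3594
(2) = 6*v^3 - 23*v^2 + 39*v - 20
(3) = -y^5 - y^4 + 2*y^3 - 17*y^2 + 5*y
(4) = -4.292*p^5 + 0.7651*p^4 + 2.8475*p^3 - 9.0325*p^2 - 17.8976*p - 8.381
(5) = k^3 + 8*k^2 + 15*k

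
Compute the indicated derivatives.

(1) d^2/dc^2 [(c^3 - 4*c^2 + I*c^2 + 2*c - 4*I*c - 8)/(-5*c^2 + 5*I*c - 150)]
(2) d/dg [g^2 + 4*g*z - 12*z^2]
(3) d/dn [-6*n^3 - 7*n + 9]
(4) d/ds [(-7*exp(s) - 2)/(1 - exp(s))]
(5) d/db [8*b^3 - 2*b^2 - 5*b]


(1) = (c^3*(60 + 16*I) + c^2*(-672 + 360*I) + c*(-5040 - 768*I) + 6464 - 1920*I)/(5*c^6 - 15*I*c^5 + 435*c^4 - 895*I*c^3 + 13050*c^2 - 13500*I*c + 135000)
(2) = 2*g + 4*z
(3) = -18*n^2 - 7
(4) = -9/(4*sinh(s/2)^2)
(5) = 24*b^2 - 4*b - 5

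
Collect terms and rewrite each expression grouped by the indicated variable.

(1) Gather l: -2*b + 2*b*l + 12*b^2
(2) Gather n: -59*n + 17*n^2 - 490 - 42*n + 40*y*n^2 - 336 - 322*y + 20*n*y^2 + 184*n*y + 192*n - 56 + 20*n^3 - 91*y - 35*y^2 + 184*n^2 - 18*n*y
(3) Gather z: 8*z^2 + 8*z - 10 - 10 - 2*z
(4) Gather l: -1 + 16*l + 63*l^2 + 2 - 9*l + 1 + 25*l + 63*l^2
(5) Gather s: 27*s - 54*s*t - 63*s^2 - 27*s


(1) = 12*b^2 + 2*b*l - 2*b
(2) = 20*n^3 + n^2*(40*y + 201) + n*(20*y^2 + 166*y + 91) - 35*y^2 - 413*y - 882
(3) = 8*z^2 + 6*z - 20
(4) = 126*l^2 + 32*l + 2
(5) = -63*s^2 - 54*s*t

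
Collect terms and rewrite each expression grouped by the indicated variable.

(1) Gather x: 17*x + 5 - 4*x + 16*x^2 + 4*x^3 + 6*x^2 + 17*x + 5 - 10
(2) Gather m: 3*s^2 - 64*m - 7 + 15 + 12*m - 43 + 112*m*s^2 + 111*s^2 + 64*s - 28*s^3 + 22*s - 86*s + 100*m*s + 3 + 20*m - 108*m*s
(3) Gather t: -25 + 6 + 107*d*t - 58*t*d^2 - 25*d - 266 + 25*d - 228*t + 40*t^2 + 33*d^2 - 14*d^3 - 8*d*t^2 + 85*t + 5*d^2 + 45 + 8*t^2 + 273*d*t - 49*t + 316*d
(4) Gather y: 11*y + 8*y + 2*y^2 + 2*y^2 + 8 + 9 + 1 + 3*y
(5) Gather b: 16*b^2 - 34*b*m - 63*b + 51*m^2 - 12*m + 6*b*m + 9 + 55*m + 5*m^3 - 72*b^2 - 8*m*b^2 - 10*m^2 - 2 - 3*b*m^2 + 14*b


(1) = 4*x^3 + 22*x^2 + 30*x
(2) = m*(112*s^2 - 8*s - 32) - 28*s^3 + 114*s^2 - 32
(3) = -14*d^3 + 38*d^2 + 316*d + t^2*(48 - 8*d) + t*(-58*d^2 + 380*d - 192) - 240
(4) = 4*y^2 + 22*y + 18
(5) = b^2*(-8*m - 56) + b*(-3*m^2 - 28*m - 49) + 5*m^3 + 41*m^2 + 43*m + 7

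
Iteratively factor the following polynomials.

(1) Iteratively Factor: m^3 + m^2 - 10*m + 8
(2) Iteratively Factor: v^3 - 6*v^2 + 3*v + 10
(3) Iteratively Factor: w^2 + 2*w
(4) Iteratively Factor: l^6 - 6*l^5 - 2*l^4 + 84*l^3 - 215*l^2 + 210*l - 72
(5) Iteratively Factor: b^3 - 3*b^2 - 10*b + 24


(1) = (m + 4)*(m^2 - 3*m + 2) = (m - 2)*(m + 4)*(m - 1)
(2) = (v - 5)*(v^2 - v - 2) = (v - 5)*(v - 2)*(v + 1)
(3) = (w + 2)*(w)
(4) = (l - 3)*(l^5 - 3*l^4 - 11*l^3 + 51*l^2 - 62*l + 24) = (l - 3)^2*(l^4 - 11*l^2 + 18*l - 8) = (l - 3)^2*(l - 1)*(l^3 + l^2 - 10*l + 8) = (l - 3)^2*(l - 2)*(l - 1)*(l^2 + 3*l - 4) = (l - 3)^2*(l - 2)*(l - 1)*(l + 4)*(l - 1)
(5) = (b - 2)*(b^2 - b - 12) = (b - 2)*(b + 3)*(b - 4)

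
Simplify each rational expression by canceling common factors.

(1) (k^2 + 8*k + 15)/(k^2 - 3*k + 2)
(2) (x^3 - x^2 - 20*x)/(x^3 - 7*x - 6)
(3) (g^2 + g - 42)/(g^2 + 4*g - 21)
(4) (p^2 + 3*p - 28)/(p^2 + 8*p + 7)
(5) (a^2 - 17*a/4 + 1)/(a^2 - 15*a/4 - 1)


(1) = (k^2 + 8*k + 15)/(k^2 - 3*k + 2)
(2) = (x^3 - x^2 - 20*x)/(x^3 - 7*x - 6)
(3) = (g - 6)/(g - 3)
(4) = (p - 4)/(p + 1)
(5) = (4*a - 1)/(4*a + 1)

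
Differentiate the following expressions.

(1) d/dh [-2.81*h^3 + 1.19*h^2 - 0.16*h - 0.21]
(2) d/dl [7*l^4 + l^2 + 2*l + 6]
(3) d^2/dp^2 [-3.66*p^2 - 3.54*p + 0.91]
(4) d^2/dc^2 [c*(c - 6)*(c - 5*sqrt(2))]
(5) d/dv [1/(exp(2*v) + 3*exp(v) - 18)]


(1) = -8.43*h^2 + 2.38*h - 0.16
(2) = 28*l^3 + 2*l + 2
(3) = -7.32000000000000
(4) = 6*c - 10*sqrt(2) - 12
(5) = (-2*exp(v) - 3)*exp(v)/(exp(2*v) + 3*exp(v) - 18)^2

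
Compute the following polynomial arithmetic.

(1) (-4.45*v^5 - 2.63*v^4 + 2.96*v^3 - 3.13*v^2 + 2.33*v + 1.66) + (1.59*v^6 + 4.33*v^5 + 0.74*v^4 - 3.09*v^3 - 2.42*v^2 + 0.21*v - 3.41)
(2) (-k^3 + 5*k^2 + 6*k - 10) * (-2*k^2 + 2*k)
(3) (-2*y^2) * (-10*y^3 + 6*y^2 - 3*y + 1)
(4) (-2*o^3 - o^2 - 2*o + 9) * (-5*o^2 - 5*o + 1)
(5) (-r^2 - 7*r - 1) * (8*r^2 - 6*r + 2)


(1) = 1.59*v^6 - 0.12*v^5 - 1.89*v^4 - 0.13*v^3 - 5.55*v^2 + 2.54*v - 1.75
(2) = 2*k^5 - 12*k^4 - 2*k^3 + 32*k^2 - 20*k
(3) = 20*y^5 - 12*y^4 + 6*y^3 - 2*y^2
(4) = 10*o^5 + 15*o^4 + 13*o^3 - 36*o^2 - 47*o + 9
(5) = -8*r^4 - 50*r^3 + 32*r^2 - 8*r - 2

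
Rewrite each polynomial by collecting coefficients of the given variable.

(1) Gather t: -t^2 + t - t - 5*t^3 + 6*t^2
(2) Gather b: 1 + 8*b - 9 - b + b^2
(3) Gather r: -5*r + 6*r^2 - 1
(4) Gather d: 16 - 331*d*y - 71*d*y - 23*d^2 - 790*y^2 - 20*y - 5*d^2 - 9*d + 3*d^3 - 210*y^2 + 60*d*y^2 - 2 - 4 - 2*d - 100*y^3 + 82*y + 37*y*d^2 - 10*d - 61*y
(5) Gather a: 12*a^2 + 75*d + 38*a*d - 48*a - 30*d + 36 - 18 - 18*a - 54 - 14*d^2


(1) = -5*t^3 + 5*t^2
(2) = b^2 + 7*b - 8
(3) = 6*r^2 - 5*r - 1
(4) = 3*d^3 + d^2*(37*y - 28) + d*(60*y^2 - 402*y - 21) - 100*y^3 - 1000*y^2 + y + 10
(5) = 12*a^2 + a*(38*d - 66) - 14*d^2 + 45*d - 36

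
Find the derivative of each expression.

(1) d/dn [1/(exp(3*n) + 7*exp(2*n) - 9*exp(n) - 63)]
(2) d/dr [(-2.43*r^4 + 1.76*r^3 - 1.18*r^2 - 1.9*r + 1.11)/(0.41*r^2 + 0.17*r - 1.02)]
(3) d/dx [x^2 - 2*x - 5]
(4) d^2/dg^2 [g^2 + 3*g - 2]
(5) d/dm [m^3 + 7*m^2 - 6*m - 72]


(1) = (-3*exp(2*n) - 14*exp(n) + 9)*exp(n)/(exp(3*n) + 7*exp(2*n) - 9*exp(n) - 63)^2
(2) = (-1.9926*r^5 - 0.5177*r^4 + 10.5128*r^3 - 4.8072*r^2 + 1.497*r + 1.7493)/(0.1681*r^4 + 0.1394*r^3 - 0.8075*r^2 - 0.3468*r + 1.0404)
(3) = 2*x - 2
(4) = 2
(5) = 3*m^2 + 14*m - 6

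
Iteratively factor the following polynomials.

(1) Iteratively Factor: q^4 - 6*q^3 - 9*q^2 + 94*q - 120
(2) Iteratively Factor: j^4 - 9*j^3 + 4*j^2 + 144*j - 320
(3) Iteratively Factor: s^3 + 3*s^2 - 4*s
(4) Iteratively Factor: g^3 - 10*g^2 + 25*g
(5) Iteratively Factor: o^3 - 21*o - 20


(1) = (q - 3)*(q^3 - 3*q^2 - 18*q + 40) = (q - 3)*(q - 2)*(q^2 - q - 20) = (q - 3)*(q - 2)*(q + 4)*(q - 5)
(2) = (j + 4)*(j^3 - 13*j^2 + 56*j - 80) = (j - 5)*(j + 4)*(j^2 - 8*j + 16) = (j - 5)*(j - 4)*(j + 4)*(j - 4)
(3) = (s + 4)*(s^2 - s) = (s - 1)*(s + 4)*(s)
(4) = (g - 5)*(g^2 - 5*g) = (g - 5)^2*(g)
(5) = (o - 5)*(o^2 + 5*o + 4) = (o - 5)*(o + 1)*(o + 4)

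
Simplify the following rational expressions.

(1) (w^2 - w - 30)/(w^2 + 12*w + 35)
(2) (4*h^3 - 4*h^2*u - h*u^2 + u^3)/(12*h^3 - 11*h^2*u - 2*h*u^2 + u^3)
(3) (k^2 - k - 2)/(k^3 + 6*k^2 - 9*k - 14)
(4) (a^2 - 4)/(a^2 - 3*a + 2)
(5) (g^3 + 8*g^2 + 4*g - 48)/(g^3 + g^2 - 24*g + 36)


(1) = (w - 6)/(w + 7)
(2) = (-4*h^2 + u^2)/(-12*h^2 - h*u + u^2)
(3) = 1/(k + 7)
(4) = (a + 2)/(a - 1)
(5) = (g + 4)/(g - 3)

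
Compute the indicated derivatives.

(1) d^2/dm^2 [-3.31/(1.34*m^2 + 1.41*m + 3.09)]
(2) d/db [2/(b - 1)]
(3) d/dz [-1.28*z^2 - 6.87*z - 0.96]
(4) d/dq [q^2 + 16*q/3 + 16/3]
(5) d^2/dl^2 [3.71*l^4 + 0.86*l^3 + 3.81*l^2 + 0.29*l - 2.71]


(1) = (11.886872*m^2 + 12.507828*m - 3.31*(2.68*m + 1.41)*(5.36*m + 2.82) + 27.410772)/(1.34*m^2 + 1.41*m + 3.09)^3
(2) = -2/(b - 1)^2
(3) = -2.56*z - 6.87
(4) = 2*q + 16/3
(5) = 44.52*l^2 + 5.16*l + 7.62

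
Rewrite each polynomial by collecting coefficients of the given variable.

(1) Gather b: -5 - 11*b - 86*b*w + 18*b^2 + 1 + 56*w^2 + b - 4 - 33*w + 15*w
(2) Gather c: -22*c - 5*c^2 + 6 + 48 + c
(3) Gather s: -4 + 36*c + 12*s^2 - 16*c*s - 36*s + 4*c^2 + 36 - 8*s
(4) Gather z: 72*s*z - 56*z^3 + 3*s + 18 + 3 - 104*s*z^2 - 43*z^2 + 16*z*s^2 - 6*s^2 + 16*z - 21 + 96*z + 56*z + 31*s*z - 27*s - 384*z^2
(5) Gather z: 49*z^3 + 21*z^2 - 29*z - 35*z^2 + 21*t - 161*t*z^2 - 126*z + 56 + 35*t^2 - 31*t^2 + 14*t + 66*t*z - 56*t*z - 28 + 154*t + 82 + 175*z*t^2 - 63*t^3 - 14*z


(1) = 18*b^2 + b*(-86*w - 10) + 56*w^2 - 18*w - 8
(2) = -5*c^2 - 21*c + 54
(3) = 4*c^2 + 36*c + 12*s^2 + s*(-16*c - 44) + 32
(4) = -6*s^2 - 24*s - 56*z^3 + z^2*(-104*s - 427) + z*(16*s^2 + 103*s + 168)
(5) = -63*t^3 + 4*t^2 + 189*t + 49*z^3 + z^2*(-161*t - 14) + z*(175*t^2 + 10*t - 169) + 110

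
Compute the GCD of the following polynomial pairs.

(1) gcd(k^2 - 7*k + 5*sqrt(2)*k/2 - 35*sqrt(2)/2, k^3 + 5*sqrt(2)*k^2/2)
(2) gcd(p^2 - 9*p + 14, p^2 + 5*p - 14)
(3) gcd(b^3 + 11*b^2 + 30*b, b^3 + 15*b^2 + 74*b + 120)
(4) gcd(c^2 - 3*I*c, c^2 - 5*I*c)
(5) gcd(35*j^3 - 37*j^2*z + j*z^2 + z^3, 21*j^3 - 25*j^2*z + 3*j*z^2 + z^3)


(1) = k + 5*sqrt(2)/2
(2) = p - 2
(3) = b^2 + 11*b + 30
(4) = c
(5) = -7*j^2 + 6*j*z + z^2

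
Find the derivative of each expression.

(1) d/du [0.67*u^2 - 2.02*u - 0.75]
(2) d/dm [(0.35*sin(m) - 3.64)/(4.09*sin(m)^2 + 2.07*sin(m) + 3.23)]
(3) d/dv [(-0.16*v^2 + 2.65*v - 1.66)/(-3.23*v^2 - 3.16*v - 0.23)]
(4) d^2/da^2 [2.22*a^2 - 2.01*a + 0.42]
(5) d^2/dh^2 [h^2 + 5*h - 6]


(1) = 1.34*u - 2.02
(2) = (-1.4315*sin(m)^2 + 29.7752*sin(m) + 8.6653)*cos(m)/(16.7281*sin(m)^4 + 16.9326*sin(m)^3 + 30.7063*sin(m)^2 + 13.3722*sin(m) + 10.4329)
(3) = (9.0651*v^2 - 10.65*v - 5.8551)/(10.4329*v^4 + 20.4136*v^3 + 11.4714*v^2 + 1.4536*v + 0.0529)
(4) = 4.44000000000000
(5) = 2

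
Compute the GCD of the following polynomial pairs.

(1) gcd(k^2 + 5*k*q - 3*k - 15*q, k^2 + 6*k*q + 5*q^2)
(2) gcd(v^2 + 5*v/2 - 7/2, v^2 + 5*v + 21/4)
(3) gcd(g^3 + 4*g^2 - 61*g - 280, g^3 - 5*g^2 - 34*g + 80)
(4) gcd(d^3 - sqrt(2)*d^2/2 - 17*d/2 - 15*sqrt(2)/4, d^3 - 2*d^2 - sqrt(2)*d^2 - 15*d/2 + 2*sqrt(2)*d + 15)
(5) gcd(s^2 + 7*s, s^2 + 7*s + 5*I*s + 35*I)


(1) = gcd((k - 3)*(k + 5*q), (k + q)*(k + 5*q)) = k + 5*q
(2) = gcd((v - 1)*(v + 7/2), (v + 3/2)*(v + 7/2)) = v + 7/2
(3) = gcd((g - 8)*(g + 5)*(g + 7), (g - 8)*(g - 2)*(g + 5)) = g^2 - 3*g - 40
(4) = d^2 - sqrt(2)*d - 15/2
(5) = gcd(s*(s + 7), (s + 7)*(s + 5*I)) = s + 7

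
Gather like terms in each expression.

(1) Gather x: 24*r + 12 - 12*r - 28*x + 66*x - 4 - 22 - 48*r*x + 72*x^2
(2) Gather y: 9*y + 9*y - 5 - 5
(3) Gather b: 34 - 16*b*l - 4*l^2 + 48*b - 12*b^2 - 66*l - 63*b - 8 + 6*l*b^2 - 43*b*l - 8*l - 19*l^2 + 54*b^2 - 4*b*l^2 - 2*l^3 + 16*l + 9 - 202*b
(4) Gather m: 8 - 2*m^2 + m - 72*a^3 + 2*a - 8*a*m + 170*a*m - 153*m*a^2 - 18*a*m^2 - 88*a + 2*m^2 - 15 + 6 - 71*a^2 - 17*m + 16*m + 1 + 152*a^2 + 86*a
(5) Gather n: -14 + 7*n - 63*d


(1) = 12*r + 72*x^2 + x*(38 - 48*r) - 14
(2) = 18*y - 10
(3) = b^2*(6*l + 42) + b*(-4*l^2 - 59*l - 217) - 2*l^3 - 23*l^2 - 58*l + 35
(4) = -72*a^3 + 81*a^2 - 18*a*m^2 + m*(-153*a^2 + 162*a)
(5) = -63*d + 7*n - 14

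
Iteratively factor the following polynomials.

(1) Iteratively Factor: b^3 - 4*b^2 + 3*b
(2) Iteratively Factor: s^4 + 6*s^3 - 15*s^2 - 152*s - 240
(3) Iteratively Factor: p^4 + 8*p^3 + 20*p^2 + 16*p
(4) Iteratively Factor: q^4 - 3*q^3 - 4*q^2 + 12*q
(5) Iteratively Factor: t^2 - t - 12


(1) = (b - 1)*(b^2 - 3*b) = (b - 3)*(b - 1)*(b)
(2) = (s + 4)*(s^3 + 2*s^2 - 23*s - 60) = (s - 5)*(s + 4)*(s^2 + 7*s + 12) = (s - 5)*(s + 4)^2*(s + 3)
(3) = (p + 2)*(p^3 + 6*p^2 + 8*p) = p*(p + 2)*(p^2 + 6*p + 8) = p*(p + 2)*(p + 4)*(p + 2)
(4) = (q - 2)*(q^3 - q^2 - 6*q) = q*(q - 2)*(q^2 - q - 6) = q*(q - 2)*(q + 2)*(q - 3)
(5) = (t + 3)*(t - 4)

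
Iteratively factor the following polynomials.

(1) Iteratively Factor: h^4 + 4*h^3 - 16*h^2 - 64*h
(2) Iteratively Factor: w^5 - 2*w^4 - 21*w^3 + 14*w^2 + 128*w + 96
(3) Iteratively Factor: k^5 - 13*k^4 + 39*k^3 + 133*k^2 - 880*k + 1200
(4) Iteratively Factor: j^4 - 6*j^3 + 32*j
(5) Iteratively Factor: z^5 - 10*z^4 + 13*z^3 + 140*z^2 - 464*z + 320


(1) = (h + 4)*(h^3 - 16*h) = (h + 4)^2*(h^2 - 4*h) = h*(h + 4)^2*(h - 4)
(2) = (w + 1)*(w^4 - 3*w^3 - 18*w^2 + 32*w + 96) = (w - 4)*(w + 1)*(w^3 + w^2 - 14*w - 24) = (w - 4)*(w + 1)*(w + 3)*(w^2 - 2*w - 8) = (w - 4)^2*(w + 1)*(w + 3)*(w + 2)
(3) = (k - 3)*(k^4 - 10*k^3 + 9*k^2 + 160*k - 400) = (k - 5)*(k - 3)*(k^3 - 5*k^2 - 16*k + 80) = (k - 5)^2*(k - 3)*(k^2 - 16) = (k - 5)^2*(k - 4)*(k - 3)*(k + 4)
(4) = (j - 4)*(j^3 - 2*j^2 - 8*j) = (j - 4)^2*(j^2 + 2*j) = j*(j - 4)^2*(j + 2)
(5) = (z - 4)*(z^4 - 6*z^3 - 11*z^2 + 96*z - 80) = (z - 4)^2*(z^3 - 2*z^2 - 19*z + 20) = (z - 4)^2*(z - 1)*(z^2 - z - 20) = (z - 5)*(z - 4)^2*(z - 1)*(z + 4)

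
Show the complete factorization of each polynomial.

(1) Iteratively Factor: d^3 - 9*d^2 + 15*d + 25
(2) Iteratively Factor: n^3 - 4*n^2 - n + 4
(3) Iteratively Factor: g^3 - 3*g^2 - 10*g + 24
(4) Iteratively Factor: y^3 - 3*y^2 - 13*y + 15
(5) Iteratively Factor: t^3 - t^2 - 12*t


(1) = (d - 5)*(d^2 - 4*d - 5) = (d - 5)^2*(d + 1)
(2) = (n - 1)*(n^2 - 3*n - 4) = (n - 4)*(n - 1)*(n + 1)
(3) = (g + 3)*(g^2 - 6*g + 8) = (g - 4)*(g + 3)*(g - 2)
(4) = (y - 5)*(y^2 + 2*y - 3) = (y - 5)*(y - 1)*(y + 3)
(5) = (t)*(t^2 - t - 12) = t*(t + 3)*(t - 4)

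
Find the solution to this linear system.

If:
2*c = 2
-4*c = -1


Then:
No Solution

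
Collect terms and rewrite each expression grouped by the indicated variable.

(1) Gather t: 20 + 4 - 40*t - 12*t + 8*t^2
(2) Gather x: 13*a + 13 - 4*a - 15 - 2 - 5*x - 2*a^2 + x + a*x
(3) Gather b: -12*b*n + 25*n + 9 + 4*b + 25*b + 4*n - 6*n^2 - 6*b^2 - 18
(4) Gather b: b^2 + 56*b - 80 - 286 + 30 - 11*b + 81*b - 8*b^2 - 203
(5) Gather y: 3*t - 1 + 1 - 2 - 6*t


(1) = 8*t^2 - 52*t + 24
(2) = -2*a^2 + 9*a + x*(a - 4) - 4
(3) = -6*b^2 + b*(29 - 12*n) - 6*n^2 + 29*n - 9
(4) = -7*b^2 + 126*b - 539
(5) = -3*t - 2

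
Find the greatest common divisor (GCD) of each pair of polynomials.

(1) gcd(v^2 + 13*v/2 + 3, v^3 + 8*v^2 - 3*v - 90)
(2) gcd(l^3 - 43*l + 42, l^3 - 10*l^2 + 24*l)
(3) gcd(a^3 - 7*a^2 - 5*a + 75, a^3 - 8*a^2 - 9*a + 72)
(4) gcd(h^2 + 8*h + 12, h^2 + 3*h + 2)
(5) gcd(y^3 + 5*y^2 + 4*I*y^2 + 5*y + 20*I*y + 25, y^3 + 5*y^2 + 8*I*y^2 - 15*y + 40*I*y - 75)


(1) = gcd((v + 1/2)*(v + 6), (v - 3)*(v + 5)*(v + 6)) = v + 6
(2) = gcd((l - 6)*(l - 1)*(l + 7), l*(l - 6)*(l - 4)) = l - 6
(3) = a + 3
(4) = h + 2
(5) = y^2 + y*(5 + 5*I) + 25*I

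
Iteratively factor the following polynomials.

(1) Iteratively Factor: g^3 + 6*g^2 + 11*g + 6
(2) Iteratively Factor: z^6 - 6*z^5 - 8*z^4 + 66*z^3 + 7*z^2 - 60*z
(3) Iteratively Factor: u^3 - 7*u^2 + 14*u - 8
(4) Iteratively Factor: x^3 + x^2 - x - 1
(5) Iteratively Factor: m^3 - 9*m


(1) = (g + 3)*(g^2 + 3*g + 2) = (g + 2)*(g + 3)*(g + 1)
(2) = (z - 5)*(z^5 - z^4 - 13*z^3 + z^2 + 12*z) = (z - 5)*(z + 1)*(z^4 - 2*z^3 - 11*z^2 + 12*z) = (z - 5)*(z - 1)*(z + 1)*(z^3 - z^2 - 12*z) = z*(z - 5)*(z - 1)*(z + 1)*(z^2 - z - 12) = z*(z - 5)*(z - 4)*(z - 1)*(z + 1)*(z + 3)
(3) = (u - 1)*(u^2 - 6*u + 8) = (u - 2)*(u - 1)*(u - 4)
(4) = (x - 1)*(x^2 + 2*x + 1) = (x - 1)*(x + 1)*(x + 1)
(5) = (m)*(m^2 - 9) = m*(m + 3)*(m - 3)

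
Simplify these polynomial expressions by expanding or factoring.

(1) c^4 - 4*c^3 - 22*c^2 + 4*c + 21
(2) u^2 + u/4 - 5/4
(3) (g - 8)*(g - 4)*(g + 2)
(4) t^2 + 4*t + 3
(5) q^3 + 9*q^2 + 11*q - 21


(1) = (c - 7)*(c - 1)*(c + 1)*(c + 3)
(2) = (u - 1)*(u + 5/4)
(3) = g^3 - 10*g^2 + 8*g + 64
(4) = (t + 1)*(t + 3)
(5) = (q - 1)*(q + 3)*(q + 7)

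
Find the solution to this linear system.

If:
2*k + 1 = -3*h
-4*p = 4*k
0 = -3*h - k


Then:
h = 1/3
k = -1
p = 1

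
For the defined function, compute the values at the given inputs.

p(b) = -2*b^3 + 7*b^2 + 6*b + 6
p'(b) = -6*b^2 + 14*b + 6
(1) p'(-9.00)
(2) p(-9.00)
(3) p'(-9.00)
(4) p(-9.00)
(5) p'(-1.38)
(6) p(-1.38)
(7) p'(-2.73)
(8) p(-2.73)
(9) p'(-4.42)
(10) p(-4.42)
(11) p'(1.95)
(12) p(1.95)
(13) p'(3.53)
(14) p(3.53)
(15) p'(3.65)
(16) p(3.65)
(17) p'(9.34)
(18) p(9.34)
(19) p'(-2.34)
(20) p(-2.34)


(1) = -606.00
(2) = 1977.00
(3) = -606.00
(4) = 1977.00
(5) = -24.75
(6) = 16.31
(7) = -76.94
(8) = 82.48
(9) = -173.10
(10) = 288.94
(11) = 10.49
(12) = 29.49
(13) = -19.35
(14) = 26.43
(15) = -22.84
(16) = 23.90
(17) = -386.65
(18) = -956.87
(19) = -59.61
(20) = 55.92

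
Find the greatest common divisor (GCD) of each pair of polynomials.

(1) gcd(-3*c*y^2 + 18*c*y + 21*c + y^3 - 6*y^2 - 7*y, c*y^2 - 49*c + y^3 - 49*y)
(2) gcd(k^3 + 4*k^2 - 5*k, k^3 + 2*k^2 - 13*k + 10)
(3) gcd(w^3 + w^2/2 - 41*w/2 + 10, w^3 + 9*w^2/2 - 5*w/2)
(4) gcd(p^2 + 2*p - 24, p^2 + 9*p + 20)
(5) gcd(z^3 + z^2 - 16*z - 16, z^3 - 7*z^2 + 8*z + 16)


(1) = y - 7
(2) = gcd(k*(k - 1)*(k + 5), (k - 2)*(k - 1)*(k + 5)) = k^2 + 4*k - 5
(3) = w^2 + 9*w/2 - 5/2
(4) = gcd((p - 4)*(p + 6), (p + 4)*(p + 5)) = 1
(5) = gcd((z - 4)*(z + 1)*(z + 4), (z - 4)^2*(z + 1)) = z^2 - 3*z - 4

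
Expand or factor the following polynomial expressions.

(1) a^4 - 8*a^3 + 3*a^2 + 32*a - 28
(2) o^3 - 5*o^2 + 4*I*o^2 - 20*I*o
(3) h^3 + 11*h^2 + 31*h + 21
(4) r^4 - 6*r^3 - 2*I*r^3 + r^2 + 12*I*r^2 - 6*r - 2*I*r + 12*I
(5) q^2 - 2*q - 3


(1) = (a - 7)*(a - 2)*(a - 1)*(a + 2)
(2) = o*(o - 5)*(o + 4*I)
(3) = (h + 1)*(h + 3)*(h + 7)
(4) = (r - 6)*(r - 2*I)*(r - I)*(r + I)
(5) = (q - 3)*(q + 1)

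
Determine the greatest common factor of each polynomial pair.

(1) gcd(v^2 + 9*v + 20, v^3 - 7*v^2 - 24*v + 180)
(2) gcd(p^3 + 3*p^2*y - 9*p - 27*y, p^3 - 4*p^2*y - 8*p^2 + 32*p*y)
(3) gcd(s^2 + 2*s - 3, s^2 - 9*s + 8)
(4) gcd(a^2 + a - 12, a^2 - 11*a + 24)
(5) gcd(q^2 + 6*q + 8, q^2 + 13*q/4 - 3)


(1) = gcd((v + 4)*(v + 5), (v - 6)^2*(v + 5)) = v + 5
(2) = gcd((p - 3)*(p + 3)*(p + 3*y), p*(p - 8)*(p - 4*y)) = 1
(3) = gcd((s - 1)*(s + 3), (s - 8)*(s - 1)) = s - 1
(4) = a - 3
(5) = gcd((q + 2)*(q + 4), (q - 3/4)*(q + 4)) = q + 4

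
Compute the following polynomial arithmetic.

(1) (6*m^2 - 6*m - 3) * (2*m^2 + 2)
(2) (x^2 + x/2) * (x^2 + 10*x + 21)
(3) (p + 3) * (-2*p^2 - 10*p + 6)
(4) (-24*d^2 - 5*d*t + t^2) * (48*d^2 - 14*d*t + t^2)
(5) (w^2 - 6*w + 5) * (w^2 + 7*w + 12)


(1) = 12*m^4 - 12*m^3 + 6*m^2 - 12*m - 6
(2) = x^4 + 21*x^3/2 + 26*x^2 + 21*x/2
(3) = -2*p^3 - 16*p^2 - 24*p + 18
(4) = -1152*d^4 + 96*d^3*t + 94*d^2*t^2 - 19*d*t^3 + t^4
(5) = w^4 + w^3 - 25*w^2 - 37*w + 60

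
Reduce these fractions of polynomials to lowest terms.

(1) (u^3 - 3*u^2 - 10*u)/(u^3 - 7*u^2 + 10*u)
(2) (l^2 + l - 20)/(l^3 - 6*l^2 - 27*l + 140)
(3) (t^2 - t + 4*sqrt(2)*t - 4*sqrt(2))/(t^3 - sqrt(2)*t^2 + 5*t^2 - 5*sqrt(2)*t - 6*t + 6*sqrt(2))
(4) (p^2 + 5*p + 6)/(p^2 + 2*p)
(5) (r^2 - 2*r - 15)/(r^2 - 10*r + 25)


(1) = (u + 2)/(u - 2)
(2) = 1/(l - 7)
(3) = (t + 4*sqrt(2))/(t^2 + t*(6 - sqrt(2)) - 6*sqrt(2))
(4) = (p + 3)/p
(5) = (r + 3)/(r - 5)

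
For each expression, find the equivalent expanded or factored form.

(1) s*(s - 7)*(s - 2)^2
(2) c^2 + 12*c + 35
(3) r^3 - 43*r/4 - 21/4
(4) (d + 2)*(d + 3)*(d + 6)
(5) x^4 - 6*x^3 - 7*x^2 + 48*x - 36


(1) = s^4 - 11*s^3 + 32*s^2 - 28*s
(2) = (c + 5)*(c + 7)
(3) = (r - 7/2)*(r + 1/2)*(r + 3)
(4) = d^3 + 11*d^2 + 36*d + 36
(5) = (x - 6)*(x - 2)*(x - 1)*(x + 3)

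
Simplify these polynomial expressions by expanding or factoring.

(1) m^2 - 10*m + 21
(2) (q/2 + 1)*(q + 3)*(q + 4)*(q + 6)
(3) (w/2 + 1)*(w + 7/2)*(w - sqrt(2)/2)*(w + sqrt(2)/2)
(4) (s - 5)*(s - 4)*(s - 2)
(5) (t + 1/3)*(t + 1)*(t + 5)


(1) = (m - 7)*(m - 3)
(2) = q^4/2 + 15*q^3/2 + 40*q^2 + 90*q + 72
(3) = w^4/2 + 11*w^3/4 + 13*w^2/4 - 11*w/8 - 7/4
(4) = s^3 - 11*s^2 + 38*s - 40
(5) = t^3 + 19*t^2/3 + 7*t + 5/3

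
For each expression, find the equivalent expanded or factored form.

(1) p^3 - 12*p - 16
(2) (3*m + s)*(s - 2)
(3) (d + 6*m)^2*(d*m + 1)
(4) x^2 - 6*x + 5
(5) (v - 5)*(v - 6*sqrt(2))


(1) = (p - 4)*(p + 2)^2
(2) = 3*m*s - 6*m + s^2 - 2*s
(3) = d^3*m + 12*d^2*m^2 + d^2 + 36*d*m^3 + 12*d*m + 36*m^2
(4) = (x - 5)*(x - 1)
(5) = v^2 - 6*sqrt(2)*v - 5*v + 30*sqrt(2)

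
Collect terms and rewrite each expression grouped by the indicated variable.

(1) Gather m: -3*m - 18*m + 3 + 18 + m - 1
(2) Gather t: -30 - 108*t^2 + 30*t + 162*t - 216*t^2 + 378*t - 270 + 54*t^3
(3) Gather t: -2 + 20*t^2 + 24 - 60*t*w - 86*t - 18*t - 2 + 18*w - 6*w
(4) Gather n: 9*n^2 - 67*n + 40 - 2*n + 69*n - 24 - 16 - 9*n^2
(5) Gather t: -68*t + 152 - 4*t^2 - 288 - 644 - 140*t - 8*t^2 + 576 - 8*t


(1) = 20 - 20*m
(2) = 54*t^3 - 324*t^2 + 570*t - 300
(3) = 20*t^2 + t*(-60*w - 104) + 12*w + 20
(4) = 0
(5) = -12*t^2 - 216*t - 204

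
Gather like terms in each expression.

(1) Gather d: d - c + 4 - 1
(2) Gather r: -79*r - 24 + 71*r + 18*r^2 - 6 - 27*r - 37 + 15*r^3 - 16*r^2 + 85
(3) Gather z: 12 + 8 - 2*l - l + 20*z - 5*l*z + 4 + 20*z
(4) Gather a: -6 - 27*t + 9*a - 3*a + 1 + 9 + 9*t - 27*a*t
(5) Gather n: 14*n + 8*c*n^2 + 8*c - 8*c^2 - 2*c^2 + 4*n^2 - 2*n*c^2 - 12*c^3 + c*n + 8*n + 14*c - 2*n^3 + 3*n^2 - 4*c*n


(1) = -c + d + 3
(2) = 15*r^3 + 2*r^2 - 35*r + 18
(3) = -3*l + z*(40 - 5*l) + 24
(4) = a*(6 - 27*t) - 18*t + 4
(5) = -12*c^3 - 10*c^2 + 22*c - 2*n^3 + n^2*(8*c + 7) + n*(-2*c^2 - 3*c + 22)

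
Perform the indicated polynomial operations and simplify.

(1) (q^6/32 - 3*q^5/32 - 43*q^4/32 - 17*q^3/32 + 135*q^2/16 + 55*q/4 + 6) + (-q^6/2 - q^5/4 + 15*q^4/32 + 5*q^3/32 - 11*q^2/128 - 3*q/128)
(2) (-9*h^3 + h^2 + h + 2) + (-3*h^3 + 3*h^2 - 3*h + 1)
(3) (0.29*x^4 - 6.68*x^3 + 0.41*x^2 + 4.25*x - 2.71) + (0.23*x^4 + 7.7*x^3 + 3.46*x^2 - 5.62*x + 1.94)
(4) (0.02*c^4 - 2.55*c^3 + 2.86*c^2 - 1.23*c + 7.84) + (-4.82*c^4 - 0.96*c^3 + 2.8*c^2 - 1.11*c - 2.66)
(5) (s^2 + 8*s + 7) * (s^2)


(1) = -15*q^6/32 - 11*q^5/32 - 7*q^4/8 - 3*q^3/8 + 1069*q^2/128 + 1757*q/128 + 6
(2) = -12*h^3 + 4*h^2 - 2*h + 3
(3) = 0.52*x^4 + 1.02*x^3 + 3.87*x^2 - 1.37*x - 0.77
(4) = -4.8*c^4 - 3.51*c^3 + 5.66*c^2 - 2.34*c + 5.18
(5) = s^4 + 8*s^3 + 7*s^2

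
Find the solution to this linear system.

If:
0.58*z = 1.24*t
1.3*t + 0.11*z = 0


Then:
t = 0.00
z = 0.00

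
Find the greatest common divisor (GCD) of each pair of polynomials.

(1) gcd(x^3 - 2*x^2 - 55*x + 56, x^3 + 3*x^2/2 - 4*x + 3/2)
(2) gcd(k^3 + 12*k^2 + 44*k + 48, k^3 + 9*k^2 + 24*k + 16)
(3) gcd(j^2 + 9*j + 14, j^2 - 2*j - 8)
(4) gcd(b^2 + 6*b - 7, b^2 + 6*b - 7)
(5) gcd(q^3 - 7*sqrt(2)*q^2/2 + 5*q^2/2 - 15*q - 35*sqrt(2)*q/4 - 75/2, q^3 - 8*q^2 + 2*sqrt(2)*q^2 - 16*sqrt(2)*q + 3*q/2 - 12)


(1) = gcd((x - 8)*(x - 1)*(x + 7), (x - 1)*(x - 1/2)*(x + 3)) = x - 1
(2) = gcd((k + 2)*(k + 4)*(k + 6), (k + 1)*(k + 4)^2) = k + 4
(3) = gcd((j + 2)*(j + 7), (j - 4)*(j + 2)) = j + 2
(4) = gcd((b - 1)*(b + 7), (b - 1)*(b + 7)) = b^2 + 6*b - 7
(5) = q + 3*sqrt(2)/2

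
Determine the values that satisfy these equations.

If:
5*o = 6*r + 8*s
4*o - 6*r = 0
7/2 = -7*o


Then:
o = -1/2
r = -1/3
s = -1/16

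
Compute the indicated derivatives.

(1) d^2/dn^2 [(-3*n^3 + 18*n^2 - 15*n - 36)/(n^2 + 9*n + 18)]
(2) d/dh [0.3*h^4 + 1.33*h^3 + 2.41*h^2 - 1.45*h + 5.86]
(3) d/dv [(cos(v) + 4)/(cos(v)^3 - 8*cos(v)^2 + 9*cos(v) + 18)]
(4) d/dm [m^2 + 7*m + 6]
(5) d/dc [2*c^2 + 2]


(1) = 12*(-61*n^3 - 423*n^2 - 513*n + 999)/(n^6 + 27*n^5 + 297*n^4 + 1701*n^3 + 5346*n^2 + 8748*n + 5832)
(2) = 1.2*h^3 + 3.99*h^2 + 4.82*h - 1.45
(3) = (-125*cos(v)/2 + 2*cos(2*v) + cos(3*v)/2 + 20)*sin(v)/(cos(v)^3 - 8*cos(v)^2 + 9*cos(v) + 18)^2
(4) = 2*m + 7
(5) = 4*c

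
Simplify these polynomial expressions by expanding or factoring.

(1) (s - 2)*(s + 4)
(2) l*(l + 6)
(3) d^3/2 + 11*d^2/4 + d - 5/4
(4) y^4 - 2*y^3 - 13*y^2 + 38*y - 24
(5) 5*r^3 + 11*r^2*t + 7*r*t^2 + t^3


(1) = s^2 + 2*s - 8
(2) = l^2 + 6*l
(3) = (d/2 + 1/2)*(d - 1/2)*(d + 5)
(4) = (y - 3)*(y - 2)*(y - 1)*(y + 4)
(5) = (r + t)^2*(5*r + t)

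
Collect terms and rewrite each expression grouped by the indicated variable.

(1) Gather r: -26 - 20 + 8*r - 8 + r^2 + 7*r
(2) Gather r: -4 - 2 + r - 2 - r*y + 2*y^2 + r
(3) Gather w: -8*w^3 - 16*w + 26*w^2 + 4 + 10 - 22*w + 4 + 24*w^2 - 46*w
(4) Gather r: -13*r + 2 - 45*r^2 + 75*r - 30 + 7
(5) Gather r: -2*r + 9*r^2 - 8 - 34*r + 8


(1) = r^2 + 15*r - 54
(2) = r*(2 - y) + 2*y^2 - 8
(3) = -8*w^3 + 50*w^2 - 84*w + 18
(4) = -45*r^2 + 62*r - 21
(5) = 9*r^2 - 36*r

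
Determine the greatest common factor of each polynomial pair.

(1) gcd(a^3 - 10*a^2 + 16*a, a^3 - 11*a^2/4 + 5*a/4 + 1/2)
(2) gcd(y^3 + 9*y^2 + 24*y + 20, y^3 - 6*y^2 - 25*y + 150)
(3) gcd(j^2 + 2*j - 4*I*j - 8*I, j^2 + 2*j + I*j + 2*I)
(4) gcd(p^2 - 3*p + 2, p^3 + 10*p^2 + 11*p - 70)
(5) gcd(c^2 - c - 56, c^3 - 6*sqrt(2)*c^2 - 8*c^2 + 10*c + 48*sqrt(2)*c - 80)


(1) = gcd(a*(a - 8)*(a - 2), (a - 2)*(a - 1)*(a + 1/4)) = a - 2
(2) = y + 5
(3) = j + 2
(4) = gcd((p - 2)*(p - 1), (p - 2)*(p + 5)*(p + 7)) = p - 2
(5) = c - 8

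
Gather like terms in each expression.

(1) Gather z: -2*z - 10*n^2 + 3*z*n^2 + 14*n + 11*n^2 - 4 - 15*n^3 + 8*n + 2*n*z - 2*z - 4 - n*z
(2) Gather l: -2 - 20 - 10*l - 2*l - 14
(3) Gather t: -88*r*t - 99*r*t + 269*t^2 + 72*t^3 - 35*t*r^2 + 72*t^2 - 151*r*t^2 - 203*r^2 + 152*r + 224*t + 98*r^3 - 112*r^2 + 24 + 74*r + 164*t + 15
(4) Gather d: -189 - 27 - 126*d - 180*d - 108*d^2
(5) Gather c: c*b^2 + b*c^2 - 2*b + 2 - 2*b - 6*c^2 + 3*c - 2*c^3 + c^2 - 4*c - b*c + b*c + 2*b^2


(1) = -15*n^3 + n^2 + 22*n + z*(3*n^2 + n - 4) - 8
(2) = -12*l - 36
(3) = 98*r^3 - 315*r^2 + 226*r + 72*t^3 + t^2*(341 - 151*r) + t*(-35*r^2 - 187*r + 388) + 39
(4) = -108*d^2 - 306*d - 216
(5) = 2*b^2 - 4*b - 2*c^3 + c^2*(b - 5) + c*(b^2 - 1) + 2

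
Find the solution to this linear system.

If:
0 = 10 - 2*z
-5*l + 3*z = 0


Then:
l = 3
z = 5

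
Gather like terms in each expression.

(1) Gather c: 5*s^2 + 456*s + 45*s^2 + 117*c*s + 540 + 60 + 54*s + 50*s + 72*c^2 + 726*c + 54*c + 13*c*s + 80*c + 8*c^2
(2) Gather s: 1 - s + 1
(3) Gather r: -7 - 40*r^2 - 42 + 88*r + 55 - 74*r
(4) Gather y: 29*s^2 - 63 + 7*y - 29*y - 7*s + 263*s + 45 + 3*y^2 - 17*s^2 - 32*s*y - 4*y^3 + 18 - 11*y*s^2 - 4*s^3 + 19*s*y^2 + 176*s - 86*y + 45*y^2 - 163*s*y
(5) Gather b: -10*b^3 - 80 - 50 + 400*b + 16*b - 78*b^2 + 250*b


(1) = 80*c^2 + c*(130*s + 860) + 50*s^2 + 560*s + 600
(2) = 2 - s
(3) = -40*r^2 + 14*r + 6
(4) = -4*s^3 + 12*s^2 + 432*s - 4*y^3 + y^2*(19*s + 48) + y*(-11*s^2 - 195*s - 108)
(5) = -10*b^3 - 78*b^2 + 666*b - 130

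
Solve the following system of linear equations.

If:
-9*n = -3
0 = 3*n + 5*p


Then:
n = 1/3
p = -1/5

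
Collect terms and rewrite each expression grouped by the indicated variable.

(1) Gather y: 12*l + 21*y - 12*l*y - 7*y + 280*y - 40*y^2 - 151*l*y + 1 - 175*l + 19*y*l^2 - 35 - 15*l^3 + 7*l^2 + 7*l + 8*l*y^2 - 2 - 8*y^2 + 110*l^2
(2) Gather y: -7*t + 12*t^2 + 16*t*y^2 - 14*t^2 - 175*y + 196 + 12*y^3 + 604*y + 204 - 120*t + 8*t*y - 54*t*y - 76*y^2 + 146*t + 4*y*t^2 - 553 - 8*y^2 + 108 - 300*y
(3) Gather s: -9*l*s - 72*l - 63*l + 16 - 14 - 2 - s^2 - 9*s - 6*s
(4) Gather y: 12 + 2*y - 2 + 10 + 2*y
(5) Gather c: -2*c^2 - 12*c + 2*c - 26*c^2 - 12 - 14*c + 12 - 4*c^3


(1) = -15*l^3 + 117*l^2 - 156*l + y^2*(8*l - 48) + y*(19*l^2 - 163*l + 294) - 36
(2) = -2*t^2 + 19*t + 12*y^3 + y^2*(16*t - 84) + y*(4*t^2 - 46*t + 129) - 45
(3) = -135*l - s^2 + s*(-9*l - 15)
(4) = 4*y + 20
(5) = -4*c^3 - 28*c^2 - 24*c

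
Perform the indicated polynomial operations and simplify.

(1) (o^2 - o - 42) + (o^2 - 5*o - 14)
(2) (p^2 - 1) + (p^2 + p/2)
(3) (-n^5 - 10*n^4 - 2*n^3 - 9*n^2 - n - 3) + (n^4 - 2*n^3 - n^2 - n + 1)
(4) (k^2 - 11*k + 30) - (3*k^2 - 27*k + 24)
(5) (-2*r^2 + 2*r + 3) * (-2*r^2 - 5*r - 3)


(1) = 2*o^2 - 6*o - 56
(2) = 2*p^2 + p/2 - 1
(3) = -n^5 - 9*n^4 - 4*n^3 - 10*n^2 - 2*n - 2
(4) = -2*k^2 + 16*k + 6
(5) = 4*r^4 + 6*r^3 - 10*r^2 - 21*r - 9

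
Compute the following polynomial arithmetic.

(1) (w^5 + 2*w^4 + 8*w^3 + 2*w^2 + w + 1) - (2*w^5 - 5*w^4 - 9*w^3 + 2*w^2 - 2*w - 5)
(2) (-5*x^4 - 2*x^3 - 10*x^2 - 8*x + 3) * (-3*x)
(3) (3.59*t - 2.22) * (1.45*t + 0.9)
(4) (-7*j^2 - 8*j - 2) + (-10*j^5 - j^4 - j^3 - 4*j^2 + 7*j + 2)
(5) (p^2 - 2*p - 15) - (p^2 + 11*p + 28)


(1) = -w^5 + 7*w^4 + 17*w^3 + 3*w + 6
(2) = 15*x^5 + 6*x^4 + 30*x^3 + 24*x^2 - 9*x
(3) = 5.2055*t^2 + 0.012*t - 1.998
(4) = -10*j^5 - j^4 - j^3 - 11*j^2 - j
(5) = -13*p - 43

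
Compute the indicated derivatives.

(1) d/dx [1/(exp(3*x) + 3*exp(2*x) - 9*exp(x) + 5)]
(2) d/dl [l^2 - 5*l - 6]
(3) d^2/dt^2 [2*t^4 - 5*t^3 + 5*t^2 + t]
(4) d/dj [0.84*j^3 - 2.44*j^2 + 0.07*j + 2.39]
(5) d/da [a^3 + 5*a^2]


(1) = 3*(-exp(2*x) - 2*exp(x) + 3)*exp(x)/(exp(3*x) + 3*exp(2*x) - 9*exp(x) + 5)^2
(2) = 2*l - 5
(3) = 24*t^2 - 30*t + 10
(4) = 2.52*j^2 - 4.88*j + 0.07
(5) = a*(3*a + 10)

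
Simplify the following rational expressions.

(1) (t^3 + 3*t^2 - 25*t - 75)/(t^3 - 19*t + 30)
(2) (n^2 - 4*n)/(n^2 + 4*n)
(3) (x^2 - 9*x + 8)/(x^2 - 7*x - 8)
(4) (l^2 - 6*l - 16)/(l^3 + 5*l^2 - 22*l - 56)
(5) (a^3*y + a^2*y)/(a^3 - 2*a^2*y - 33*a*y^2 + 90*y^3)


(1) = (t^2 - 2*t - 15)/(t^2 - 5*t + 6)
(2) = (n - 4)/(n + 4)
(3) = (x - 1)/(x + 1)
(4) = (l - 8)/(l^2 + 3*l - 28)
(5) = (a^3*y + a^2*y)/(a^3 - 2*a^2*y - 33*a*y^2 + 90*y^3)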